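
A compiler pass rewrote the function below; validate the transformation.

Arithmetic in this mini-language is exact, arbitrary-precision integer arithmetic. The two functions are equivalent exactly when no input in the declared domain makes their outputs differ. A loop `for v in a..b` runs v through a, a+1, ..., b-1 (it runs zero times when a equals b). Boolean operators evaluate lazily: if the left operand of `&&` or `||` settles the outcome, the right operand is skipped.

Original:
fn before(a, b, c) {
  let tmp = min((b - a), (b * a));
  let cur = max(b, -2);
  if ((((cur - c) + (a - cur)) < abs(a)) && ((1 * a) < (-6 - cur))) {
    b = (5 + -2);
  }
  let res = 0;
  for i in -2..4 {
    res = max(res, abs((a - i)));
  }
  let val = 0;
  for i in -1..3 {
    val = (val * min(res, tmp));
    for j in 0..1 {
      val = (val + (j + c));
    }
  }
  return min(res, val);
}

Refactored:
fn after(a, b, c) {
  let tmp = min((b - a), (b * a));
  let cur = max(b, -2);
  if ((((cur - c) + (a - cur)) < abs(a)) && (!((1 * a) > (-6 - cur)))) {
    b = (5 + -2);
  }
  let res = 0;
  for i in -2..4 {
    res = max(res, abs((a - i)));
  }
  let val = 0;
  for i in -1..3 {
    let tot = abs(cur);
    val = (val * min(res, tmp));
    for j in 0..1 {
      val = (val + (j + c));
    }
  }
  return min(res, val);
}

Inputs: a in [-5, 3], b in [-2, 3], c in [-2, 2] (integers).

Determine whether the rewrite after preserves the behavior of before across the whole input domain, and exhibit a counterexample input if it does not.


The suspicious-looking change has no observable effect anywhere in the declared ranges.
One worked example (a=0, b=3, c=0) — before: tmp=0, then cur=3, then ((((cur - c) + (a - cur)) < abs(a)) && ((1 * a) < (-6 - cur))) is false, then res=0, then (i=-2), then res=2, then (i=-1), then res=2, then (i=0), then res=2, then (i=1), then res=2, then (i=2), then res=2, then (i=3), then res=3, then val=0, then (i=-1), then val=0, then (j=0), then val=0, then (i=0), then val=0, then (j=0), then val=0, then (i=1), then val=0, then (j=0), then val=0, then (i=2), then val=0, then (j=0), then val=0, then returns 0; after: tmp=0, then cur=3, then ((((cur - c) + (a - cur)) < abs(a)) && (!((1 * a) > (-6 - cur)))) is false, then res=0, then (i=-2), then res=2, then (i=-1), then res=2, then (i=0), then res=2, then (i=1), then res=2, then (i=2), then res=2, then (i=3), then res=3, then val=0, then (i=-1), then tot=3, then val=0, then (j=0), then val=0, then (i=0), then tot=3, then val=0, then (j=0), then val=0, then (i=1), then tot=3, then val=0, then (j=0), then val=0, then (i=2), then tot=3, then val=0, then (j=0), then val=0, then returns 0; agreement on 0.
Checked all 270 inputs in the declared domain: the outputs agree on every one.
verdict: equivalent


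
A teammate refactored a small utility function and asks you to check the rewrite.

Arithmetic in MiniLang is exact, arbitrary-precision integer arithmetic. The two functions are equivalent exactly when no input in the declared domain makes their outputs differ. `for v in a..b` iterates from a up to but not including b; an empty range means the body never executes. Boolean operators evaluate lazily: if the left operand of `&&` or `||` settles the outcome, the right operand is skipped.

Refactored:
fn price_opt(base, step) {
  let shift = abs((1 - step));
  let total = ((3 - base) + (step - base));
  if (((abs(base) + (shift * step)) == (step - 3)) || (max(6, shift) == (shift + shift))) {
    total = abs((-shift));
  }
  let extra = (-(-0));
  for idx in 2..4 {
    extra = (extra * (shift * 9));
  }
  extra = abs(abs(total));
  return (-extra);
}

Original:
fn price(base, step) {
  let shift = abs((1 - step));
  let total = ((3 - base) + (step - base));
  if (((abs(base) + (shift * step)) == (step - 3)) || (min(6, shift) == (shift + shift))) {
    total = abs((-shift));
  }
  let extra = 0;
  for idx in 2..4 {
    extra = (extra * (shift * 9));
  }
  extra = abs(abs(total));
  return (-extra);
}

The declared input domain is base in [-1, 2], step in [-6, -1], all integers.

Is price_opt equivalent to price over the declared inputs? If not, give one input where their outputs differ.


Take base=0, step=-2.
price: shift becomes 3; next total becomes 1; next (((abs(base) + (shift * step)) == (step - 3)) || (min(6, shift) == (shift + shift))) evaluates to false; next extra becomes 0; next at idx=2:; next extra becomes 0; next at idx=3:; next extra becomes 0; next extra becomes 1; next final value -1
price_opt: shift becomes 3; next total becomes 1; next (((abs(base) + (shift * step)) == (step - 3)) || (max(6, shift) == (shift + shift))) evaluates to true; next total becomes 3; next extra becomes 0; next at idx=2:; next extra becomes 0; next at idx=3:; next extra becomes 0; next extra becomes 3; next final value -3
-1 vs -3 — the two versions disagree here.
verdict: not equivalent; witness: base=0, step=-2


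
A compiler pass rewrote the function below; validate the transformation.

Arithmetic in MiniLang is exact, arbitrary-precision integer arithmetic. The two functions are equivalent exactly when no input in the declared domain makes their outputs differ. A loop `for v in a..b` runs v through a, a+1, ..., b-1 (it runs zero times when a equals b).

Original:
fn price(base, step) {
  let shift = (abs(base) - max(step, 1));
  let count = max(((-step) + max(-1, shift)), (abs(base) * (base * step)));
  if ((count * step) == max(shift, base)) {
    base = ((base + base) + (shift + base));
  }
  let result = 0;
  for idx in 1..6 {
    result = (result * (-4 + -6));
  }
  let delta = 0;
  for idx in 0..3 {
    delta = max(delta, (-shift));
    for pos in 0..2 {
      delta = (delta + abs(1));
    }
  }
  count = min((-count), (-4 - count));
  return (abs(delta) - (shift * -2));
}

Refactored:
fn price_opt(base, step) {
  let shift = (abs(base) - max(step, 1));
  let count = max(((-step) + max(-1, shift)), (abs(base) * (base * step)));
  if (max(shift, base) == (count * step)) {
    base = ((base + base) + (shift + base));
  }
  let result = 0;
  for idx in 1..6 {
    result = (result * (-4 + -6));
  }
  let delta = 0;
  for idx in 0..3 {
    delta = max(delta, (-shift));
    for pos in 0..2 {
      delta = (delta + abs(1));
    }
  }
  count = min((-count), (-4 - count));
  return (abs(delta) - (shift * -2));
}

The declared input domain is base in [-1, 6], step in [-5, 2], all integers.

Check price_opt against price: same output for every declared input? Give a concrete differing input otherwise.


Equivalent — the differences include same computation, different form, yet no declared input distinguishes the two.
One worked example (base=0, step=-1) — price: shift := -1 | count := 0 | ((count * step) == max(shift, base)): true | base := -1 | result := 0 | iter idx=1: | result := 0 | iter idx=2: | result := 0 | iter idx=3: | result := 0 | iter idx=4: | result := 0 | iter idx=5: | result := 0 | delta := 0 | iter idx=0: | delta := 1 | iter pos=0: | delta := 2 | iter pos=1: | delta := 3 | iter idx=1: | delta := 3 | iter pos=0: | delta := 4 | iter pos=1: | delta := 5 | iter idx=2: | delta := 5 | iter pos=0: | delta := 6 | iter pos=1: | delta := 7 | count := -4 | result 5; price_opt: shift := -1 | count := 0 | (max(shift, base) == (count * step)): true | base := -1 | result := 0 | iter idx=1: | result := 0 | iter idx=2: | result := 0 | iter idx=3: | result := 0 | iter idx=4: | result := 0 | iter idx=5: | result := 0 | delta := 0 | iter idx=0: | delta := 1 | iter pos=0: | delta := 2 | iter pos=1: | delta := 3 | iter idx=1: | delta := 3 | iter pos=0: | delta := 4 | iter pos=1: | delta := 5 | iter idx=2: | delta := 5 | iter pos=0: | delta := 6 | iter pos=1: | delta := 7 | count := -4 | result 5; agreement on 5.
Sweeping the whole domain (64 inputs) finds no disagreement.
verdict: equivalent


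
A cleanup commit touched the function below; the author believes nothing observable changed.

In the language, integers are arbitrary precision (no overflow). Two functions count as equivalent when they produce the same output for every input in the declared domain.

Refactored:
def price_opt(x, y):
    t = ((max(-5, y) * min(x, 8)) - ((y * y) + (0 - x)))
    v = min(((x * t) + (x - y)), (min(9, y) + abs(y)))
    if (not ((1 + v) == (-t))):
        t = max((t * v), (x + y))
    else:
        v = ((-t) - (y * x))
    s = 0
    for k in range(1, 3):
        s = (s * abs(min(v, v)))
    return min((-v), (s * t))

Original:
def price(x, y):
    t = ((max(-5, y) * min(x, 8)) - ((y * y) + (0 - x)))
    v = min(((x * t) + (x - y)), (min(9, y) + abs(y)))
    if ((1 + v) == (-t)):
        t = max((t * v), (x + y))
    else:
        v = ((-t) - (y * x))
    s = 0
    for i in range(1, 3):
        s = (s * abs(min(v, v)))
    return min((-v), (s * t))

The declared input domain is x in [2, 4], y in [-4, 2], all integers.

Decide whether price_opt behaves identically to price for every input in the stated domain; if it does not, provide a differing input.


Take x=2, y=-4.
price: t = -22; v = -38; ((1 + v) == (-t)) -> false; v = 30; s = 0; [i=1]; s = 0; [i=2]; s = 0; return -30
price_opt: t = -22; v = -38; (not ((1 + v) == (-t))) -> true; t = 836; s = 0; [k=1]; s = 0; [k=2]; s = 0; return 0
-30 vs 0 — the two versions disagree here.
verdict: not equivalent; witness: x=2, y=-4


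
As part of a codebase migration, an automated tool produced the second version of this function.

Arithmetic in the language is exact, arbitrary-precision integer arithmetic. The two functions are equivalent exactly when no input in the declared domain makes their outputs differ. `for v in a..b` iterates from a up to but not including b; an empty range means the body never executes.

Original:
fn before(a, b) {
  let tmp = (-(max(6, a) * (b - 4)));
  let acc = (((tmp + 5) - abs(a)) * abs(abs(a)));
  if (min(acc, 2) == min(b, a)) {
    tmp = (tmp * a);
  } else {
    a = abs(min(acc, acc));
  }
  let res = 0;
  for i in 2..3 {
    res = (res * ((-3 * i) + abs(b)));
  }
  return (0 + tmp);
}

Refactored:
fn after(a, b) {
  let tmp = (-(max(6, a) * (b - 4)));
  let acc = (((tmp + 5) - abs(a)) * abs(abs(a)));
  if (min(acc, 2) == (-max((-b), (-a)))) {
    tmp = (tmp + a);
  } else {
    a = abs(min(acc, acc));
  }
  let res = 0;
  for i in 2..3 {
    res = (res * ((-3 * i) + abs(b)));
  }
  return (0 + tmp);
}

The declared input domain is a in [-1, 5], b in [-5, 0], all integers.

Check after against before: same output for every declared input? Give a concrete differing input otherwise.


Not equivalent: a=0, b=0 separates them (0 vs 24).
before: tmp becomes 24; next acc becomes 0; next (min(acc, 2) == min(b, a)) evaluates to true; next tmp becomes 0; next res becomes 0; next at i=2:; next res becomes 0; next final value 0
after: tmp becomes 24; next acc becomes 0; next (min(acc, 2) == (-max((-b), (-a)))) evaluates to true; next tmp becomes 24; next res becomes 0; next at i=2:; next res becomes 0; next final value 24
verdict: not equivalent; witness: a=0, b=0


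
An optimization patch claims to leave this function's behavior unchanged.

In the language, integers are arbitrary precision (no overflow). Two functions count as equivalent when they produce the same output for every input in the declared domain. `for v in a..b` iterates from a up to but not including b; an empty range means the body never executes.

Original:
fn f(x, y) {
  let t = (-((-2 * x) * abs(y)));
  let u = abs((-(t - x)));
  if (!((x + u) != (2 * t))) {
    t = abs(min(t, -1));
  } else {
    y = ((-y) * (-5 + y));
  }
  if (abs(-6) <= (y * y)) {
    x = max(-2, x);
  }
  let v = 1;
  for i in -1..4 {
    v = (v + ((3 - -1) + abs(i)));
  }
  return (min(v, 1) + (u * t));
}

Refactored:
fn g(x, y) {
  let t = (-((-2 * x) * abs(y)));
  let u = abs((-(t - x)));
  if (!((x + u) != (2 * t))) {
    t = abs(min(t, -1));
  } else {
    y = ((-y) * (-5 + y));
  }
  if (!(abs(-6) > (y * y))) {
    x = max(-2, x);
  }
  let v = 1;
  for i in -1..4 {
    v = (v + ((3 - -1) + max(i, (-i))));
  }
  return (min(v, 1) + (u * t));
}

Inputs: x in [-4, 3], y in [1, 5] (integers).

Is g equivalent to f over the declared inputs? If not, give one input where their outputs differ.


The two are interchangeable: comparison usage differs; and min/max/abs usage differs; and boolean connective usage differs, and every declared input agrees.
Spot check at x=0, y=4 — f: t = 0; u = 0; (!((x + u) != (2 * t))) -> true; t = 1; (abs(-6) <= (y * y)) -> true; x = 0; v = 1; [i=-1]; v = 6; [i=0]; v = 10; [i=1]; v = 15; [i=2]; v = 21; [i=3]; v = 28; return 1. g: t = 0; u = 0; (!((x + u) != (2 * t))) -> true; t = 1; (!(abs(-6) > (y * y))) -> true; x = 0; v = 1; [i=-1]; v = 6; [i=0]; v = 10; [i=1]; v = 15; [i=2]; v = 21; [i=3]; v = 28; return 1. Both give 1.
Across all 40 domain points the two functions coincide.
verdict: equivalent


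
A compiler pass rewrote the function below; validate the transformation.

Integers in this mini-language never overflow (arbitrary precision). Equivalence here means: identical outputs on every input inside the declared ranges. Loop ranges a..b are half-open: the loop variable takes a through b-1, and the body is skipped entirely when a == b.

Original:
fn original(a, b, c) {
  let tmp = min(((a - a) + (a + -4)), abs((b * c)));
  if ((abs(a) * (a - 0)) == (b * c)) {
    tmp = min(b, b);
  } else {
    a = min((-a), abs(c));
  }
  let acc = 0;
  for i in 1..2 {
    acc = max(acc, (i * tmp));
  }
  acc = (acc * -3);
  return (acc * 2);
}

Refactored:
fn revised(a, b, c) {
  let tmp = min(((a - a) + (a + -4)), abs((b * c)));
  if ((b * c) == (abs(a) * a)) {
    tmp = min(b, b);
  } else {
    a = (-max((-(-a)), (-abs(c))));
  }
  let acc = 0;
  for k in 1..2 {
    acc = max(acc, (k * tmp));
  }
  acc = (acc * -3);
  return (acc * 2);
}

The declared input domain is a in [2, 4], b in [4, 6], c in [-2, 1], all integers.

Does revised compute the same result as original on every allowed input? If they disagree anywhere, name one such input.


Side by side, the visible changes include: min/max/abs usage differs; constant usage differs; arithmetic usage differs; local variable names differ.
As a probe, take a=2, b=5, c=0: original runs tmp = -2; ((abs(a) * (a - 0)) == (b * c)) -> false; a = -2; acc = 0; [i=1]; acc = 0; acc = 0; return 0; revised runs tmp = -2; ((b * c) == (abs(a) * a)) -> false; a = -2; acc = 0; [k=1]; acc = 0; acc = 0; return 0; both end at 0.
Every one of the 36 inputs gives matching results.
verdict: equivalent


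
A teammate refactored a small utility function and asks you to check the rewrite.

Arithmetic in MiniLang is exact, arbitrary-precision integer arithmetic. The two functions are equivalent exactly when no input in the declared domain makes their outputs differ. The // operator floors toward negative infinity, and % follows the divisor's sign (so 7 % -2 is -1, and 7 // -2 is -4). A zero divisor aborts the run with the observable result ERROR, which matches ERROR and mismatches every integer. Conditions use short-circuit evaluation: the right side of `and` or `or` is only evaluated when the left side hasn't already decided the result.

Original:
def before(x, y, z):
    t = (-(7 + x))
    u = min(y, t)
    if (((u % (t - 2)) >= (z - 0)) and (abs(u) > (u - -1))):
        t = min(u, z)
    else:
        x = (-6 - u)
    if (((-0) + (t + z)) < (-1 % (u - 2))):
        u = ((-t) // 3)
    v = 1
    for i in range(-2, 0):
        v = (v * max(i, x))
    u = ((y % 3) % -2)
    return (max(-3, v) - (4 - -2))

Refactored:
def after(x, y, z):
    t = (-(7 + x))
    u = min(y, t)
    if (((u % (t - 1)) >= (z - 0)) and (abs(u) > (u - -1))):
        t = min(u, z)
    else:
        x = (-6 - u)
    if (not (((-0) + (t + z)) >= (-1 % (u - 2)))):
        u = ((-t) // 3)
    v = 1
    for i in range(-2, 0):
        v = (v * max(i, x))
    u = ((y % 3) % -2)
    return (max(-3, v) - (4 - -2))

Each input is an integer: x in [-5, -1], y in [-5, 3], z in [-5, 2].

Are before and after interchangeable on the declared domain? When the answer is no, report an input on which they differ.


Take x=-5, y=-5, z=-1.
before: t=-2, then u=-5, then (((u % (t - 2)) >= (z - 0)) and (abs(u) > (u - -1))) is true, then t=-5, then (((-0) + (t + z)) < (-1 % (u - 2))) is true, then u=1, then v=1, then (i=-2), then v=-2, then (i=-1), then v=2, then u=-1, then returns -4
after: t=-2, then u=-5, then (((u % (t - 1)) >= (z - 0)) and (abs(u) > (u - -1))) is false, then x=-1, then (not (((-0) + (t + z)) >= (-1 % (u - 2)))) is true, then u=0, then v=1, then (i=-2), then v=-1, then (i=-1), then v=1, then u=-1, then returns -5
-4 and -5 differ, so these are not the same function on this domain.
verdict: not equivalent; witness: x=-5, y=-5, z=-1


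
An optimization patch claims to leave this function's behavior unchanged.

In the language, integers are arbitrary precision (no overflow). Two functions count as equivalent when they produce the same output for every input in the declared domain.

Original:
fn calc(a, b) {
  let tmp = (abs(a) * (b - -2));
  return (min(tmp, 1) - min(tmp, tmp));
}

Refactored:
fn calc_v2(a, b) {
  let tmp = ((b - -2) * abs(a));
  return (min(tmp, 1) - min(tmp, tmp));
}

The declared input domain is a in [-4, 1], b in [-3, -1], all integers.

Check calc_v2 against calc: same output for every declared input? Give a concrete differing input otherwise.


Changes here: same computation, different form; the full 18-point sweep finds no disagreement.
verdict: equivalent


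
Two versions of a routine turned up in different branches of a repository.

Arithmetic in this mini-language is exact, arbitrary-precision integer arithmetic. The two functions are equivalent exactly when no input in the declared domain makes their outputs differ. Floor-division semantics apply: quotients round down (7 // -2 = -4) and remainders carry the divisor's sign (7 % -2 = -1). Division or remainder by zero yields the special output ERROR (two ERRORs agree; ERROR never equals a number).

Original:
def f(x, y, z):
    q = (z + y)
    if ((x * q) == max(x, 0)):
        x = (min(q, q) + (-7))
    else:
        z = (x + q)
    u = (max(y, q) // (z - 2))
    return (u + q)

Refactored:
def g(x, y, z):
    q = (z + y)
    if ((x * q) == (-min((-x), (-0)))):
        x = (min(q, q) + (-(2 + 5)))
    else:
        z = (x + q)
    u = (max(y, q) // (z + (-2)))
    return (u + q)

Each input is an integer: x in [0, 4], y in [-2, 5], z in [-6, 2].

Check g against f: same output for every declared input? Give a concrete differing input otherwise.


Reading the diff, among the changes: min/max/abs usage differs; also arithmetic usage differs; also constant usage differs.
Tracing x=2, y=-2, z=2: f: q := 0 | ((x * q) == max(x, 0)): false | z := 2 | divide-by-zero, output ERROR | g: q := 0 | ((x * q) == (-min((-x), (-0)))): false | z := 2 | divide-by-zero, output ERROR — matching result ERROR.
An exhaustive pass over the 360 declared inputs shows identical outputs.
verdict: equivalent


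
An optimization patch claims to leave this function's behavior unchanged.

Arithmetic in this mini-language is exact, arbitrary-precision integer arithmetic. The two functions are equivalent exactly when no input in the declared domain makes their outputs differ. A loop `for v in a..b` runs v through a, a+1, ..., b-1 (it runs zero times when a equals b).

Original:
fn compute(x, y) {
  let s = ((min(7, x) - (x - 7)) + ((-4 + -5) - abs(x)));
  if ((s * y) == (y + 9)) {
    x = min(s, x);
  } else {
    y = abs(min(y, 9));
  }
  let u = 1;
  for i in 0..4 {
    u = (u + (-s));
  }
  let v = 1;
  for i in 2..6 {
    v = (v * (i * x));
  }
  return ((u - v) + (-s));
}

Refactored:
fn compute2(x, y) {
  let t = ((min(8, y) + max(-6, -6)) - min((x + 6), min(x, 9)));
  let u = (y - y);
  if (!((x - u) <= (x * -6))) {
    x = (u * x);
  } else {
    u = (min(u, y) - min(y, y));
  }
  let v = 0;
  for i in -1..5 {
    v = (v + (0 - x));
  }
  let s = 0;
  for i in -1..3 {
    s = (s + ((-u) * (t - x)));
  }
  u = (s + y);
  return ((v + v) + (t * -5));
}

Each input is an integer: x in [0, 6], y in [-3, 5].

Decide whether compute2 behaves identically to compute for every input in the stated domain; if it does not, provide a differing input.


Run the pair on x=0, y=-3.
compute: s := -2 | ((s * y) == (y + 9)): true | x := -2 | u := 1 | iter i=0: | u := 3 | iter i=1: | u := 5 | iter i=2: | u := 7 | iter i=3: | u := 9 | v := 1 | iter i=2: | v := -4 | iter i=3: | v := 24 | iter i=4: | v := -192 | iter i=5: | v := 1920 | result -1909
compute2: t := -9 | u := 0 | (!((x - u) <= (x * -6))): false | u := 0 | v := 0 | iter i=-1: | v := 0 | iter i=0: | v := 0 | iter i=1: | v := 0 | iter i=2: | v := 0 | iter i=3: | v := 0 | iter i=4: | v := 0 | s := 0 | iter i=-1: | s := 0 | iter i=0: | s := 0 | iter i=1: | s := 0 | iter i=2: | s := 0 | u := -3 | result 45
-1909 != 45, so the rewrite changes behavior.
verdict: not equivalent; witness: x=0, y=-3


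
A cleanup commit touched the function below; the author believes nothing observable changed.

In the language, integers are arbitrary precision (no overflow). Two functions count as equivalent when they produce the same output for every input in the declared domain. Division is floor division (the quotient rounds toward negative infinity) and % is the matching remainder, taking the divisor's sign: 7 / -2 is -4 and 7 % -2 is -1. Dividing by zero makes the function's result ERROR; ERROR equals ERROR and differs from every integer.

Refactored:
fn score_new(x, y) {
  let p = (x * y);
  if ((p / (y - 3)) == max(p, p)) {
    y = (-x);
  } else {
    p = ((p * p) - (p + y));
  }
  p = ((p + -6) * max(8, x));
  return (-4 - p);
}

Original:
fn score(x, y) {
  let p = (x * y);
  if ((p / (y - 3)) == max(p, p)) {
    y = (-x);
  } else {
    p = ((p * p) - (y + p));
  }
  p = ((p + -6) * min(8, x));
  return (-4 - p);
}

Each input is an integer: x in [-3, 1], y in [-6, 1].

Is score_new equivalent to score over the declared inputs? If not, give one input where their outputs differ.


The rewrite breaks on x=-3, y=-6, where the results are 914 and -2452.
score: p = 18; ((p / (y - 3)) == max(p, p)) -> false; p = 312; p = -918; return 914
score_new: p = 18; ((p / (y - 3)) == max(p, p)) -> false; p = 312; p = 2448; return -2452
verdict: not equivalent; witness: x=-3, y=-6


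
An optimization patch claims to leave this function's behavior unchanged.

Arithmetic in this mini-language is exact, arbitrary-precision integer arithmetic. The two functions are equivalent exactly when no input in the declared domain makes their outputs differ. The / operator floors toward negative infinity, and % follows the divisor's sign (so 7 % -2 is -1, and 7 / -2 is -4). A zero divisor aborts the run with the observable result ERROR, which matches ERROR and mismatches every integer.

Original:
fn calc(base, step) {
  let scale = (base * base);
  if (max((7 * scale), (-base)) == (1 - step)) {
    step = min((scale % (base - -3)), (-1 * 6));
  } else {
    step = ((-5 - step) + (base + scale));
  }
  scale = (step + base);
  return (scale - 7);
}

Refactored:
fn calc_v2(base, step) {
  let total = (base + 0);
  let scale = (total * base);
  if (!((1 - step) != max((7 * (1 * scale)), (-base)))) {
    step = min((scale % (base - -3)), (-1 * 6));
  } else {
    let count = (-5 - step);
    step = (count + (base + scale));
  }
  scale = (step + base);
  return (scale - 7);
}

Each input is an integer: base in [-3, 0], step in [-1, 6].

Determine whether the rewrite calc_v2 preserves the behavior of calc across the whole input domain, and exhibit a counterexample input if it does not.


Changes here: local variable names differ, plus comparison usage differs, plus arithmetic usage differs, plus constant usage differs, plus boolean connective usage differs, plus statement counts differ; the full 32-point sweep finds no disagreement.
verdict: equivalent


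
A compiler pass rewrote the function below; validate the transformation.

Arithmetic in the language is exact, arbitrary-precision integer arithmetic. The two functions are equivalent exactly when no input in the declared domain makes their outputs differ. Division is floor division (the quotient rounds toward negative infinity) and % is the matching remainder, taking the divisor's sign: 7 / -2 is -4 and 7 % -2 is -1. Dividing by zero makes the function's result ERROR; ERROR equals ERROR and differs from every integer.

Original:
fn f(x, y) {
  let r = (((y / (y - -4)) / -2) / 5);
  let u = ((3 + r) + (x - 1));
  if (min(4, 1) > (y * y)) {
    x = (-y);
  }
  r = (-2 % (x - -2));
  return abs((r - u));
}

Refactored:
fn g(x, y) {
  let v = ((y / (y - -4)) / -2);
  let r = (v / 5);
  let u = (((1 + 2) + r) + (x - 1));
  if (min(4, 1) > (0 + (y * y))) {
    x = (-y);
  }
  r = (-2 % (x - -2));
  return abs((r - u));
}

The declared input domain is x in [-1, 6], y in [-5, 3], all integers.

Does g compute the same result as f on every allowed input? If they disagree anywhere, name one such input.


This is a faithful refactor — local variable names differ; arithmetic usage differs; statement counts differ; constant usage differs, but the computed results match everywhere.
As a probe, take x=0, y=-1: f runs r := 0 | u := 2 | (min(4, 1) > (y * y)): false | r := 0 | result 2; g runs v := 0 | r := 0 | u := 2 | (min(4, 1) > (0 + (y * y))): false | r := 0 | result 2; both end at 2.
Checked all 72 inputs in the declared domain: the outputs agree on every one.
verdict: equivalent


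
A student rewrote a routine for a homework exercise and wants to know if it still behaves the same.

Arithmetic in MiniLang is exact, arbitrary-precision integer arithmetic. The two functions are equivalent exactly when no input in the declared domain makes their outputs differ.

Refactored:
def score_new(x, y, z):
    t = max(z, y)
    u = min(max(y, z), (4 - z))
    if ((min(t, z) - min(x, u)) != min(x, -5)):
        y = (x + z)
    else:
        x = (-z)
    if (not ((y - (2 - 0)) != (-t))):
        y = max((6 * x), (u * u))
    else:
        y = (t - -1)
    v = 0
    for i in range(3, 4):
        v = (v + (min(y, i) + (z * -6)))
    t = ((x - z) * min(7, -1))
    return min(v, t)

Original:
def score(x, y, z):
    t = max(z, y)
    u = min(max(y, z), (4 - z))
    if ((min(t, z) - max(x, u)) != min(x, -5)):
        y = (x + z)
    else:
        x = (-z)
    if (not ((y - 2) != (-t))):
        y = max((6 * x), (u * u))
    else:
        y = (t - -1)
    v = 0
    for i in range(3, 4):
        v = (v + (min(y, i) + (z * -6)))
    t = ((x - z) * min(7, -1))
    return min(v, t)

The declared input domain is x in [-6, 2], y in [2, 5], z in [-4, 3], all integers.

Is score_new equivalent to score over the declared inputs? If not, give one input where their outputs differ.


Run the pair on x=-6, y=2, z=-4.
score: t := 2 | u := 2 | ((min(t, z) - max(x, u)) != min(x, -5)): false | x := 4 | (not ((y - 2) != (-t))): false | y := 3 | v := 0 | iter i=3: | v := 27 | t := -8 | result -8
score_new: t := 2 | u := 2 | ((min(t, z) - min(x, u)) != min(x, -5)): true | y := -10 | (not ((y - (2 - 0)) != (-t))): false | y := 3 | v := 0 | iter i=3: | v := 27 | t := 2 | result 2
-8 and 2 differ, so these are not the same function on this domain.
verdict: not equivalent; witness: x=-6, y=2, z=-4


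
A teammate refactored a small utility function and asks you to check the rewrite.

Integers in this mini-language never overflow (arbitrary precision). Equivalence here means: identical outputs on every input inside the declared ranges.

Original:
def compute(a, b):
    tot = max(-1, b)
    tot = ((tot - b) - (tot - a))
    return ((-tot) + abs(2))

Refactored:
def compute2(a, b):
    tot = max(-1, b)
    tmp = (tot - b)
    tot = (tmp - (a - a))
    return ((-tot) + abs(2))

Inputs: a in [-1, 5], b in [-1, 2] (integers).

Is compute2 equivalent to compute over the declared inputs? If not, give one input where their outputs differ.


Run the pair on a=-1, b=0.
compute: tot = 0; tot = -1; return 3
compute2: tot = 0; tmp = 0; tot = 0; return 2
3 vs 2 — the two versions disagree here.
verdict: not equivalent; witness: a=-1, b=0


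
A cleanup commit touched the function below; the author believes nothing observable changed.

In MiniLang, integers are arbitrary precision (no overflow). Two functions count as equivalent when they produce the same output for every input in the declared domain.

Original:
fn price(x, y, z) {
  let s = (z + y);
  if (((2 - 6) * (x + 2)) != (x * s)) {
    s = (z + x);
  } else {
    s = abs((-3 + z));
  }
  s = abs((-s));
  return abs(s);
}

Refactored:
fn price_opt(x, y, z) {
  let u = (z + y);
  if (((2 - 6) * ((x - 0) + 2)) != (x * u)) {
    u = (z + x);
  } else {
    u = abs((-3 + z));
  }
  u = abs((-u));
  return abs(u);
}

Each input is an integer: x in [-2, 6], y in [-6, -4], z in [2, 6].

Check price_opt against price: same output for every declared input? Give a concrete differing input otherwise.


Reading the diff, among the changes: constant usage differs, plus local variable names differ, plus arithmetic usage differs.
As a probe, take x=0, y=-4, z=5: price runs s = 1; (((2 - 6) * (x + 2)) != (x * s)) -> true; s = 5; s = 5; return 5; price_opt runs u = 1; (((2 - 6) * ((x - 0) + 2)) != (x * u)) -> true; u = 5; u = 5; return 5; both end at 5.
Sweeping the whole domain (135 inputs) finds no disagreement.
verdict: equivalent


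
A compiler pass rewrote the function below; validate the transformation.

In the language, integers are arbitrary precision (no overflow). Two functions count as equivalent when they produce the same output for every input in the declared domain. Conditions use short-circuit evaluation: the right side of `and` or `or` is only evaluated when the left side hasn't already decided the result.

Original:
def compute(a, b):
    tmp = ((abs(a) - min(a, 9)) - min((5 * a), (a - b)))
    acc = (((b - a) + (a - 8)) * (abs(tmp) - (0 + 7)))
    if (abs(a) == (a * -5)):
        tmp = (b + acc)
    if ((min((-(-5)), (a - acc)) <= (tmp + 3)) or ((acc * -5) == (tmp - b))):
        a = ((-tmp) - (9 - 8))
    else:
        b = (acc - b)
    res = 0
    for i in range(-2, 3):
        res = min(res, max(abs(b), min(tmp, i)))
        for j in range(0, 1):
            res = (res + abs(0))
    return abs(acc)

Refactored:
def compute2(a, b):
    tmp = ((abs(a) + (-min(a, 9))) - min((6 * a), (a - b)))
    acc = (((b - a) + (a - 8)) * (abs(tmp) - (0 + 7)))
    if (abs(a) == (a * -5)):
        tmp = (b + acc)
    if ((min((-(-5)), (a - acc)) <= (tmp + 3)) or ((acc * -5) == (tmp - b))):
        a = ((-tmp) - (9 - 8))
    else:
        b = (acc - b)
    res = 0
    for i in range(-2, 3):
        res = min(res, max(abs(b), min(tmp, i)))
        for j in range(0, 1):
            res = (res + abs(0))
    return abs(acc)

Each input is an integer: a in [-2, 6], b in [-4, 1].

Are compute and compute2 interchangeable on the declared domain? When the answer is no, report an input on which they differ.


The rewrite breaks on a=-2, b=-4, where the results are 84 and 108.
compute: tmp := 14 | acc := -84 | (abs(a) == (a * -5)): false | ((min((-(-5)), (a - acc)) <= (tmp + 3)) or ((acc * -5) == (tmp - b))): true | a := -15 | res := 0 | iter i=-2: | res := 0 | iter j=0: | res := 0 | iter i=-1: | res := 0 | iter j=0: | res := 0 | iter i=0: | res := 0 | iter j=0: | res := 0 | iter i=1: | res := 0 | iter j=0: | res := 0 | iter i=2: | res := 0 | iter j=0: | res := 0 | result 84
compute2: tmp := 16 | acc := -108 | (abs(a) == (a * -5)): false | ((min((-(-5)), (a - acc)) <= (tmp + 3)) or ((acc * -5) == (tmp - b))): true | a := -17 | res := 0 | iter i=-2: | res := 0 | iter j=0: | res := 0 | iter i=-1: | res := 0 | iter j=0: | res := 0 | iter i=0: | res := 0 | iter j=0: | res := 0 | iter i=1: | res := 0 | iter j=0: | res := 0 | iter i=2: | res := 0 | iter j=0: | res := 0 | result 108
verdict: not equivalent; witness: a=-2, b=-4


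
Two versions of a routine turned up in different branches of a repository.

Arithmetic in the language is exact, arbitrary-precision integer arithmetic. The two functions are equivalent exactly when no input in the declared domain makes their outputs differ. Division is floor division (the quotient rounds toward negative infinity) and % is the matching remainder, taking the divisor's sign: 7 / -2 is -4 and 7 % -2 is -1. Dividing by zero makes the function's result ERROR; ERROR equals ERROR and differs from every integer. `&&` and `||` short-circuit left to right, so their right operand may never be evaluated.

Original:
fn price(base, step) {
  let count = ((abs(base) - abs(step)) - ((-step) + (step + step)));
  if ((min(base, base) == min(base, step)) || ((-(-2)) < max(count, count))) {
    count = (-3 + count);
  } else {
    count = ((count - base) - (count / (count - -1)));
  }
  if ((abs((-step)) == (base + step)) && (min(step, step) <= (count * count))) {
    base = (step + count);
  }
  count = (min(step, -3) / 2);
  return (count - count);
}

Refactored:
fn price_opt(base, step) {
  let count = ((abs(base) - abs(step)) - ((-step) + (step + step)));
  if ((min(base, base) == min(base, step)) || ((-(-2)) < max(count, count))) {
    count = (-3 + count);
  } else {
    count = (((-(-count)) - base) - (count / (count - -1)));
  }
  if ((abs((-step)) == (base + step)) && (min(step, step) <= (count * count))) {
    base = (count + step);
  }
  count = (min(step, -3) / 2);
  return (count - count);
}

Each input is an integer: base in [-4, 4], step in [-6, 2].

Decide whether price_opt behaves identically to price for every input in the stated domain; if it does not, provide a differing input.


The two versions differ — the changes include same computation, different form.
Tracing base=-1, step=2: price: count becomes -3; next ((min(base, base) == min(base, step)) || ((-(-2)) < max(count, count))) evaluates to true; next count becomes -6; next ((abs((-step)) == (base + step)) && (min(step, step) <= (count * count))) evaluates to false; next count becomes -2; next final value 0 | price_opt: count becomes -3; next ((min(base, base) == min(base, step)) || ((-(-2)) < max(count, count))) evaluates to true; next count becomes -6; next ((abs((-step)) == (base + step)) && (min(step, step) <= (count * count))) evaluates to false; next count becomes -2; next final value 0 — matching result 0.
An exhaustive pass over the 81 declared inputs shows identical outputs.
verdict: equivalent


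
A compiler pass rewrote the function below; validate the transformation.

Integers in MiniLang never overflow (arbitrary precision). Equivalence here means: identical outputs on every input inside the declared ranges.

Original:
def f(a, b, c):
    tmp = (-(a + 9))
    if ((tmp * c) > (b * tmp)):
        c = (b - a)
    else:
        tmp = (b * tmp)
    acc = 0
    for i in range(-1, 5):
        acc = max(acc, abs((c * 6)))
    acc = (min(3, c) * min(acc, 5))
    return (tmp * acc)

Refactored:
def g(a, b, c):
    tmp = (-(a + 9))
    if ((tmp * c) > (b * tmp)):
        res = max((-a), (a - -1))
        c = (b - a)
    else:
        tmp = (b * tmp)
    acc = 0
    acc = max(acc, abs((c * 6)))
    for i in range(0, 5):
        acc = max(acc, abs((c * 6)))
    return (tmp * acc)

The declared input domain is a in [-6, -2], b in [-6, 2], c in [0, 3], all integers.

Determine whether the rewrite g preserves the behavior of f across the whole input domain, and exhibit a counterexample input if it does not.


Input a=-6, b=-6, c=1: 90 from f versus 108 from g.
verdict: not equivalent; witness: a=-6, b=-6, c=1


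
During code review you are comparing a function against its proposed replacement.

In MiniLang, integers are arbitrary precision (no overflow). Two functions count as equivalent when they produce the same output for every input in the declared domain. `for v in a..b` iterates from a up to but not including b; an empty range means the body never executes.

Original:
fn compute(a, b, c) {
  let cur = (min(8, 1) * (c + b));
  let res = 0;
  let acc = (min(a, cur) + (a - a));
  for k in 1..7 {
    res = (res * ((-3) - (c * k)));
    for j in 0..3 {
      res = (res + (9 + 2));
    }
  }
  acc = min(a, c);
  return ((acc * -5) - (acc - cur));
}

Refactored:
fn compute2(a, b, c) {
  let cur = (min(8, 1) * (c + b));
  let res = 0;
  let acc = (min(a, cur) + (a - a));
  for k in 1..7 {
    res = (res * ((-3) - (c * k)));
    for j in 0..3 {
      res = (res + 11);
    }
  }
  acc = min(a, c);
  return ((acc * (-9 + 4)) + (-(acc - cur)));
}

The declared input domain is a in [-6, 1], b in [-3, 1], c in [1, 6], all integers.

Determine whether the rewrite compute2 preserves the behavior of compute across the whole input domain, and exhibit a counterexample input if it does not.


Although arithmetic usage differs, and constant usage differs, 240/240 inputs agree.
verdict: equivalent


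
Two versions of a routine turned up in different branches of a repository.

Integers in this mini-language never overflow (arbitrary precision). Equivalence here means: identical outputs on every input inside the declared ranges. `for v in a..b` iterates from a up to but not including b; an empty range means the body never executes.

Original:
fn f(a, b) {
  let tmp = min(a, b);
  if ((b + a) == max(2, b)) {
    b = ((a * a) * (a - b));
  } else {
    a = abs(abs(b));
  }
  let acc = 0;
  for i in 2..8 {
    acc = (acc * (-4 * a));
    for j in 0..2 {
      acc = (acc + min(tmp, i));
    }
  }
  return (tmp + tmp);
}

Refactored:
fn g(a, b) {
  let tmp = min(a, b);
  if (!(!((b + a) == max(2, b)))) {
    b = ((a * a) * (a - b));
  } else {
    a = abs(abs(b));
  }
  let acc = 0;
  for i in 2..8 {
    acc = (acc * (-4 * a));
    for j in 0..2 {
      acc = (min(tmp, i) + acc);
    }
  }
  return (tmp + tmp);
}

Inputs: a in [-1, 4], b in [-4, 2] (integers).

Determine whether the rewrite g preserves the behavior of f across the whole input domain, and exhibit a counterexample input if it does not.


Differences: boolean connective usage differs — yet all 42 inputs agree.
verdict: equivalent


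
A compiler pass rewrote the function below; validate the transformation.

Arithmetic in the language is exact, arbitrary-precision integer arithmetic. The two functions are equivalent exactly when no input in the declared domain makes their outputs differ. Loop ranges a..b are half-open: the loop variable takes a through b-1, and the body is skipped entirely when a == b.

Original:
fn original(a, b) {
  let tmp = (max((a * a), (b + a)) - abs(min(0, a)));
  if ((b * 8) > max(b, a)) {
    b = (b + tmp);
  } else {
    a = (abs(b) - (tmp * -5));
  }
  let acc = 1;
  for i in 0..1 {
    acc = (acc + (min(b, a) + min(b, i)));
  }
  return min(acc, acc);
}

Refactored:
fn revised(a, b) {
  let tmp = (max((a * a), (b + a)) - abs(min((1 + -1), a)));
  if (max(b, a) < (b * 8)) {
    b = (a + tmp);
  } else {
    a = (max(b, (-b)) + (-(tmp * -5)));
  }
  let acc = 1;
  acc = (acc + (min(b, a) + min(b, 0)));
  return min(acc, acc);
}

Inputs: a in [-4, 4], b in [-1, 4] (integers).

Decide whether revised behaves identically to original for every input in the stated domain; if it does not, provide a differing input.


There is a counterexample at a=-1, b=1: 0 on one side, -1 on the other.
original: tmp=0, then ((b * 8) > max(b, a)) is true, then b=1, then acc=1, then (i=0), then acc=0, then returns 0
revised: tmp=0, then (max(b, a) < (b * 8)) is true, then b=-1, then acc=1, then acc=-1, then returns -1
verdict: not equivalent; witness: a=-1, b=1


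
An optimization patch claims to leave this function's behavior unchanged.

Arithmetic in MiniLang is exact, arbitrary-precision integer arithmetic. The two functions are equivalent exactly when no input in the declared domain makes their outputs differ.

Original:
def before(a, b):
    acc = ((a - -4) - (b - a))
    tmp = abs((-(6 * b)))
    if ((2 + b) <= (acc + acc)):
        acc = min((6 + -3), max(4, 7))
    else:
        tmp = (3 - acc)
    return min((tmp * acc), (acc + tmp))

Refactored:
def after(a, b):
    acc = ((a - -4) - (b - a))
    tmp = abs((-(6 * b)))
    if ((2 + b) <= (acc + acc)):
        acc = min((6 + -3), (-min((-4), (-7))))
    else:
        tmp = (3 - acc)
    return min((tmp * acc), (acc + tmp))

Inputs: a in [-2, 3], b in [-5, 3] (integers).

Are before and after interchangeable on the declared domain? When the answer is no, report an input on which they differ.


This is a faithful refactor — min/max/abs usage differs, but the computed results match everywhere.
As a probe, take a=2, b=-5: before runs acc = 13; tmp = 30; ((2 + b) <= (acc + acc)) -> true; acc = 3; return 33; after runs acc = 13; tmp = 30; ((2 + b) <= (acc + acc)) -> true; acc = 3; return 33; both end at 33.
Checked all 54 inputs in the declared domain: the outputs agree on every one.
verdict: equivalent
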